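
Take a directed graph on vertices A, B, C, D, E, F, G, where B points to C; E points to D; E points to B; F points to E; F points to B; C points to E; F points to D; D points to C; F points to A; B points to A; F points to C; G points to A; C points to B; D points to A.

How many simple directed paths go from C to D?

C→E→D

1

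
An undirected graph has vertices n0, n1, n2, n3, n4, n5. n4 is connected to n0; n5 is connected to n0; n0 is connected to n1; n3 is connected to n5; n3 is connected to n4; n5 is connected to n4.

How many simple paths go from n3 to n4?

3

n3–n4
n3–n5–n0–n4
n3–n5–n4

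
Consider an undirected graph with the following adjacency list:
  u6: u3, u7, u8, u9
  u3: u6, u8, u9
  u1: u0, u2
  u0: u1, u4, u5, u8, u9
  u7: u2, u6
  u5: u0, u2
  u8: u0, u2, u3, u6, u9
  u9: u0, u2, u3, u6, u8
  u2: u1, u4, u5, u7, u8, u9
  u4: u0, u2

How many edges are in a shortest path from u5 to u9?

2

Distance 0: u5.
Distance 1: u0, u2.
Distance 2: u1, u4, u7, u8, u9 — contains u9.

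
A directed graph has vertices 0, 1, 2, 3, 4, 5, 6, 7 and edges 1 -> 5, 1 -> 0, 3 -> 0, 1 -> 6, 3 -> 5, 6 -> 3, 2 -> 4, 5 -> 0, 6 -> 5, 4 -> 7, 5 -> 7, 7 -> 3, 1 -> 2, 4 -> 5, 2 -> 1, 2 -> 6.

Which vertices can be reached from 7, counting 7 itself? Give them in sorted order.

0, 3, 5, 7

Start at 7.
Its neighbours: 3.
Then their neighbours: 0, 5.
Nothing further is reachable.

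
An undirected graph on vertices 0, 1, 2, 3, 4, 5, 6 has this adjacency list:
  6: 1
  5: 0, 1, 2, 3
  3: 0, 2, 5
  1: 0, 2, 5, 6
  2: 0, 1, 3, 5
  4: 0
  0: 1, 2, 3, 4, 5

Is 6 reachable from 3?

Explore from 3.
Distance 1: reach 0, 2, 5.
Distance 2: reach 1, 4.
Distance 3: reach 6.
Found 6.

Yes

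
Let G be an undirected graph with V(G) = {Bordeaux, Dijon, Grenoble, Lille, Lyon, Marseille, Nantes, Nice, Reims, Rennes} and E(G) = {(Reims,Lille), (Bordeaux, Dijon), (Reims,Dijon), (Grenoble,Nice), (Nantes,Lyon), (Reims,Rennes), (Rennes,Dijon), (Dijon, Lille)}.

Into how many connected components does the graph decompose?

4

From Bordeaux: component {Bordeaux, Dijon, Lille, Reims, Rennes}.
From Grenoble: component {Grenoble, Nice}.
From Lyon: component {Lyon, Nantes}.
From Marseille: component {Marseille}.
That's 4 components.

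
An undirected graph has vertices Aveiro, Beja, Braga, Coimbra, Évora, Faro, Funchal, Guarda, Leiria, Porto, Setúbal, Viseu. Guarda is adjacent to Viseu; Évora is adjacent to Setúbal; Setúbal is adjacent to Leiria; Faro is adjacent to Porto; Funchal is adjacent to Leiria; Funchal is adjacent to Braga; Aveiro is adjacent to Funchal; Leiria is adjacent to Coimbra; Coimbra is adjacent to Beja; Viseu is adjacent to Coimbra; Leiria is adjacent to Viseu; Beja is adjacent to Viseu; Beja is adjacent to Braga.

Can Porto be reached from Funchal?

Explore from Funchal.
Distance 1: reach Aveiro, Braga, Leiria.
Distance 2: reach Beja, Coimbra, Setúbal, Viseu.
Distance 3: reach Évora, Guarda.
The search is exhausted without reaching Porto; it lies in a different component.

No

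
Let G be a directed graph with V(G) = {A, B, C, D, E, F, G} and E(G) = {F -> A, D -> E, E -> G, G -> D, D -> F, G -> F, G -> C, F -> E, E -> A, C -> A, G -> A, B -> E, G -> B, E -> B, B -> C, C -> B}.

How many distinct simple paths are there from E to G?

1

E→G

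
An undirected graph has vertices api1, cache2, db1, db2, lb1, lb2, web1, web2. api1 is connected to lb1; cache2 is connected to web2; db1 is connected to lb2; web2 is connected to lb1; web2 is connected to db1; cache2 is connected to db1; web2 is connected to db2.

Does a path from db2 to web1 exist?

No

Explore from db2.
Distance 1: reach web2.
Distance 2: reach cache2, db1, lb1.
Distance 3: reach api1, lb2.
The search is exhausted without reaching web1; it lies in a different component.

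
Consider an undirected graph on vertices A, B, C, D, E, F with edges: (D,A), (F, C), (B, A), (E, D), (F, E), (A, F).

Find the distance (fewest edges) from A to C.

Distance 0: A.
Distance 1: B, D, F.
Distance 2: C, E — contains C.

2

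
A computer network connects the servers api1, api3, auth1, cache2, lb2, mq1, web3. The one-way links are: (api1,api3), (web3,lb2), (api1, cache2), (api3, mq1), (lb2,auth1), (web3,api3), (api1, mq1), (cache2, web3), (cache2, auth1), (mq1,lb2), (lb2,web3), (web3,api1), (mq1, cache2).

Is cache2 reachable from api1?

Yes

Explore from api1.
Distance 1: reach api3, cache2, mq1.
Found cache2.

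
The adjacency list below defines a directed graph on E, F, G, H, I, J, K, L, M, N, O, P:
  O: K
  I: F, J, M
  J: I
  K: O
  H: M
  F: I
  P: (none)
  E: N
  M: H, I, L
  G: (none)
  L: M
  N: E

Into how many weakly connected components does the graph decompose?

From E: component {E, N}.
From F: component {F, H, I, J, L, M}.
From G: component {G}.
From K: component {K, O}.
From P: component {P}.
That's 5 components.

5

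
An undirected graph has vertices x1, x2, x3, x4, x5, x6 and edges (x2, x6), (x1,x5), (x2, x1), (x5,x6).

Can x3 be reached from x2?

Explore from x2.
Distance 1: reach x1, x6.
Distance 2: reach x5.
The search is exhausted without reaching x3; it lies in a different component.

No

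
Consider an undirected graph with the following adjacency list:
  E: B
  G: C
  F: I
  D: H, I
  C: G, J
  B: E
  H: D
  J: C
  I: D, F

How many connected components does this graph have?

From B: component {B, E}.
From C: component {C, G, J}.
From D: component {D, F, H, I}.
That's 3 components.

3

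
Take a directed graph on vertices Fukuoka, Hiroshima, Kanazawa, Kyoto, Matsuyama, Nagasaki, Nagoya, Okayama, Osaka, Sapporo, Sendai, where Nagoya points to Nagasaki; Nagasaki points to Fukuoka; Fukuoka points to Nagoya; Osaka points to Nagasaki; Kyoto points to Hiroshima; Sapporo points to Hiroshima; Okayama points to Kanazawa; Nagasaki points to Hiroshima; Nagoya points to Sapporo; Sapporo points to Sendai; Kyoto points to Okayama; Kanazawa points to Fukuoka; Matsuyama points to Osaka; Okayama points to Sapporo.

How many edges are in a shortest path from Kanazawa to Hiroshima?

Distance 0: Kanazawa.
Distance 1: Fukuoka.
Distance 2: Nagoya.
Distance 3: Nagasaki, Sapporo.
Distance 4: Hiroshima, Sendai — contains Hiroshima.

4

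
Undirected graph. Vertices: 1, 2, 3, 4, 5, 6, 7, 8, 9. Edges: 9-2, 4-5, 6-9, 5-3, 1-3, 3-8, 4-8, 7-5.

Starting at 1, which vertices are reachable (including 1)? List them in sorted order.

1, 3, 4, 5, 7, 8

Start at 1.
Its neighbours: 3.
Then their neighbours: 5, 8.
Then next layer: 4, 7.
Nothing further is reachable.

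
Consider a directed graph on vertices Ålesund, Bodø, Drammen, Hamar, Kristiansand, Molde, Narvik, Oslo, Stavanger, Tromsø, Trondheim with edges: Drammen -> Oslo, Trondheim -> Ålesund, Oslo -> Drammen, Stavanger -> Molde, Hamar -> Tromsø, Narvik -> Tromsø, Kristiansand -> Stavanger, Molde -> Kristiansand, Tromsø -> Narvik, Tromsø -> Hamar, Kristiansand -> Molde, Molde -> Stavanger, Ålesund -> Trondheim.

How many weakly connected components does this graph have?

From Ålesund: component {Ålesund, Trondheim}.
From Bodø: component {Bodø}.
From Drammen: component {Drammen, Oslo}.
From Hamar: component {Hamar, Narvik, Tromsø}.
From Kristiansand: component {Kristiansand, Molde, Stavanger}.
That's 5 components.

5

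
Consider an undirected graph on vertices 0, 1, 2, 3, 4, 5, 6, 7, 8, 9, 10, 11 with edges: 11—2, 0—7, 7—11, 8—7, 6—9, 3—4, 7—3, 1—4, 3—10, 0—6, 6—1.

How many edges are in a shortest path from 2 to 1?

Distance 0: 2.
Distance 1: 11.
Distance 2: 7.
Distance 3: 0, 3, 8.
Distance 4: 4, 6, 10.
Distance 5: 1, 9 — contains 1.

5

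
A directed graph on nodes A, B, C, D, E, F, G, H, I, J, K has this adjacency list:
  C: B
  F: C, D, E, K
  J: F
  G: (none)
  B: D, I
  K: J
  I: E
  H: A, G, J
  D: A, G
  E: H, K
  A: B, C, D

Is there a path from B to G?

Explore from B.
Distance 1: reach D, I.
Distance 2: reach A, E, G.
Found G.

Yes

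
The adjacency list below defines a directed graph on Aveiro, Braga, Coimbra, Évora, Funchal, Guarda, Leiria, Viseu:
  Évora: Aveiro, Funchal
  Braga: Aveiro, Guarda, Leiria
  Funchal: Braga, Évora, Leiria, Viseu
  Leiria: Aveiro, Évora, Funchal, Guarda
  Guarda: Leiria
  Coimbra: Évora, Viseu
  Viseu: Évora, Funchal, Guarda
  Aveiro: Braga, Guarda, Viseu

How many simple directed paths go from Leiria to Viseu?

Leiria→Aveiro→Viseu
Leiria→Évora→Aveiro→Viseu
Leiria→Évora→Funchal→Braga→Aveiro→Viseu
Leiria→Évora→Funchal→Viseu
Leiria→Funchal→Braga→Aveiro→Viseu
Leiria→Funchal→Évora→Aveiro→Viseu
Leiria→Funchal→Viseu

7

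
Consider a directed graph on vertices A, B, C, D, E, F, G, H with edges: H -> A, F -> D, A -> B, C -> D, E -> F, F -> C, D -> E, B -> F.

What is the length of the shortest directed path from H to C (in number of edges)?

4

Distance 0: H.
Distance 1: A.
Distance 2: B.
Distance 3: F.
Distance 4: C, D — contains C.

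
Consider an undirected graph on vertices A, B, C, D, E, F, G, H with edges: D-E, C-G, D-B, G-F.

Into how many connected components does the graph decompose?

From A: component {A}.
From B: component {B, D, E}.
From C: component {C, F, G}.
From H: component {H}.
That's 4 components.

4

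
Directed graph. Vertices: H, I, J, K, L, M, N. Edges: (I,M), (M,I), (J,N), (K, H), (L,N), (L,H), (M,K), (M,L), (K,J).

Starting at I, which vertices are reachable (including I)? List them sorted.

H, I, J, K, L, M, N

Start at I.
Its neighbours: M.
Then their neighbours: K, L.
Then next layer: H, J, N.
Every vertex is now reached.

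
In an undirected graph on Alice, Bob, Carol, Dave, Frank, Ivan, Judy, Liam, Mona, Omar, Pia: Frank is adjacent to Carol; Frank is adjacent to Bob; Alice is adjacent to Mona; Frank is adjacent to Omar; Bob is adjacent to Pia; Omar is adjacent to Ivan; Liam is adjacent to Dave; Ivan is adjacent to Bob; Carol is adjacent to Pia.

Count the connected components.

From Alice: component {Alice, Mona}.
From Bob: component {Bob, Carol, Frank, Ivan, Omar, Pia}.
From Dave: component {Dave, Liam}.
From Judy: component {Judy}.
That's 4 components.

4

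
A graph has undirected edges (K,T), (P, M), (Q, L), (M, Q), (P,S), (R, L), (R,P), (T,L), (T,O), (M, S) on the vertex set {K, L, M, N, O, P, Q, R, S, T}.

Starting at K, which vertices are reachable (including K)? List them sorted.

Start at K.
Its neighbours: T.
Then their neighbours: L, O.
Then next layer: Q, R.
Then next layer: M, P.
Then next layer: S.
Nothing further is reachable.

K, L, M, O, P, Q, R, S, T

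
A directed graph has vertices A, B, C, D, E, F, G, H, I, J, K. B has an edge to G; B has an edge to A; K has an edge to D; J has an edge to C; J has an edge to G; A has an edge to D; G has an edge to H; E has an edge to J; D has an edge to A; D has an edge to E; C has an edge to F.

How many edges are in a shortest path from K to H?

Distance 0: K.
Distance 1: D.
Distance 2: A, E.
Distance 3: J.
Distance 4: C, G.
Distance 5: F, H — contains H.

5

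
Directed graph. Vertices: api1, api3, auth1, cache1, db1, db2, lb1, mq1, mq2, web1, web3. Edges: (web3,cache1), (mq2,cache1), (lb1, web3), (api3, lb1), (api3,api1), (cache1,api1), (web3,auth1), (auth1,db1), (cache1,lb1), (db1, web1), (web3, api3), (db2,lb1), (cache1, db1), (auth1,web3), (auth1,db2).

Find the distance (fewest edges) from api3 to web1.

Distance 0: api3.
Distance 1: api1, lb1.
Distance 2: web3.
Distance 3: auth1, cache1.
Distance 4: db1, db2.
Distance 5: web1 — contains web1.

5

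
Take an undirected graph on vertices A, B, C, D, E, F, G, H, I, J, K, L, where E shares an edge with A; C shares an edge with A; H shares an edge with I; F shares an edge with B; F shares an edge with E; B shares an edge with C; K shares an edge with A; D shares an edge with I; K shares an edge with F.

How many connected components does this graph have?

From A: component {A, B, C, E, F, K}.
From D: component {D, H, I}.
From G: component {G}.
From J: component {J}.
From L: component {L}.
That's 5 components.

5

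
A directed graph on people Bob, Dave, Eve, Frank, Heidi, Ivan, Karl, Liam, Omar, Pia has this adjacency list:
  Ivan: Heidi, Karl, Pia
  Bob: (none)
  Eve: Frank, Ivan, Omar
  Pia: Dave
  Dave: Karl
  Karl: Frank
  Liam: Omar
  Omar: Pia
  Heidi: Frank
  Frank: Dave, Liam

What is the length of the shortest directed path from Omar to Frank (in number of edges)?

4

Distance 0: Omar.
Distance 1: Pia.
Distance 2: Dave.
Distance 3: Karl.
Distance 4: Frank — contains Frank.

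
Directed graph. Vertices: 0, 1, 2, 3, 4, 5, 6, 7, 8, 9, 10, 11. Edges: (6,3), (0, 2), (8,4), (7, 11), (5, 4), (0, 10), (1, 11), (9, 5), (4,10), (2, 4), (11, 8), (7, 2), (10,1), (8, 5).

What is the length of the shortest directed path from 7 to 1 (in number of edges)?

Distance 0: 7.
Distance 1: 2, 11.
Distance 2: 4, 8.
Distance 3: 5, 10.
Distance 4: 1 — contains 1.

4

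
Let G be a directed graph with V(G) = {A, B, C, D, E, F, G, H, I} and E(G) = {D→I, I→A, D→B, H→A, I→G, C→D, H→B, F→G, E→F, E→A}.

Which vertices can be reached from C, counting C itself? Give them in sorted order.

Start at C.
Its neighbours: D.
Then their neighbours: B, I.
Then next layer: A, G.
Nothing further is reachable.

A, B, C, D, G, I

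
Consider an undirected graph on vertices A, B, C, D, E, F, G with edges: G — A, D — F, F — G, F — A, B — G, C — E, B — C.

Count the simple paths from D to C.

2

D–F–A–G–B–C
D–F–G–B–C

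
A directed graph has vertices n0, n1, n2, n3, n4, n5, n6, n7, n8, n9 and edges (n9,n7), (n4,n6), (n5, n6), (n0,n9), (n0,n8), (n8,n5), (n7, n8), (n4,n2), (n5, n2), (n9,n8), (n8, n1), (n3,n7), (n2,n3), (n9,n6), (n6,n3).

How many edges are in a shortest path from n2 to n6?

5

Distance 0: n2.
Distance 1: n3.
Distance 2: n7.
Distance 3: n8.
Distance 4: n1, n5.
Distance 5: n6 — contains n6.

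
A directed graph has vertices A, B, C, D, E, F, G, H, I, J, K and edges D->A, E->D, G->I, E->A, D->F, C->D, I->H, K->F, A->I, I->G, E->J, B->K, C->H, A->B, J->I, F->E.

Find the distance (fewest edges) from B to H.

Distance 0: B.
Distance 1: K.
Distance 2: F.
Distance 3: E.
Distance 4: A, D, J.
Distance 5: I.
Distance 6: G, H — contains H.

6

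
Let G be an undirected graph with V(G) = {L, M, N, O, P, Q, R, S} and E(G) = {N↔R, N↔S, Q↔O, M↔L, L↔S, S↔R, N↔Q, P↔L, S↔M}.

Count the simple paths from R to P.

4

R–N–S–L–P
R–N–S–M–L–P
R–S–L–P
R–S–M–L–P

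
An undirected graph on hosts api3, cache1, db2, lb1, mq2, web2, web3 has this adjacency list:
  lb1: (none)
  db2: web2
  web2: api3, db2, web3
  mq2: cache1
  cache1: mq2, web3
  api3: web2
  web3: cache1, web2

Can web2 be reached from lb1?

No

lb1 has no edges, so nothing is reachable from it.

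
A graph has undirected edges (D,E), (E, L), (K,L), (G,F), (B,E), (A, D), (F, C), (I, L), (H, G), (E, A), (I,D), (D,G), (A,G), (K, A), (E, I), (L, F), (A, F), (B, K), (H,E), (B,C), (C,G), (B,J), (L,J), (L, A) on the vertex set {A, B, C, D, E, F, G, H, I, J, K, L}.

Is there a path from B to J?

Yes

Explore from B.
Distance 1: reach C, E, J, K.
Found J.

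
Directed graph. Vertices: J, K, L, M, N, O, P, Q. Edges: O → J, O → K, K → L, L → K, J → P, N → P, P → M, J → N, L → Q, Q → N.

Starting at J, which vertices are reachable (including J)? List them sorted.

J, M, N, P

Start at J.
Its neighbours: N, P.
Then their neighbours: M.
Nothing further is reachable.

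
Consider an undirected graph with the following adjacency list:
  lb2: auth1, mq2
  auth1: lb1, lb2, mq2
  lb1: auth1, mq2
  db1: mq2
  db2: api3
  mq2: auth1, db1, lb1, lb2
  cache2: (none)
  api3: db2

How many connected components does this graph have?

3

From api3: component {api3, db2}.
From auth1: component {auth1, db1, lb1, lb2, mq2}.
From cache2: component {cache2}.
That's 3 components.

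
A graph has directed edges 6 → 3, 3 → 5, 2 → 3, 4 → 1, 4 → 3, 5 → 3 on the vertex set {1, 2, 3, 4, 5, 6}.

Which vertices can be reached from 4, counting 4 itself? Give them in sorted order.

1, 3, 4, 5

Start at 4.
Its neighbours: 1, 3.
Then their neighbours: 5.
Nothing further is reachable.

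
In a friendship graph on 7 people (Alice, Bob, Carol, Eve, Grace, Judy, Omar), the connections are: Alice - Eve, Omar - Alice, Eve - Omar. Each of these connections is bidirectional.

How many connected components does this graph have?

5

From Alice: component {Alice, Eve, Omar}.
From Bob: component {Bob}.
From Carol: component {Carol}.
From Grace: component {Grace}.
From Judy: component {Judy}.
That's 5 components.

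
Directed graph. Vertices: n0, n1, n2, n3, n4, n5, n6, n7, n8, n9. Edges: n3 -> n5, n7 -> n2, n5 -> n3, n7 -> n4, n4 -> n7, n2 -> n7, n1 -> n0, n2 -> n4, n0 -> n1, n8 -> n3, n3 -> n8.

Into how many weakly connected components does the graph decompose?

5

From n0: component {n0, n1}.
From n2: component {n2, n4, n7}.
From n3: component {n3, n5, n8}.
From n6: component {n6}.
From n9: component {n9}.
That's 5 components.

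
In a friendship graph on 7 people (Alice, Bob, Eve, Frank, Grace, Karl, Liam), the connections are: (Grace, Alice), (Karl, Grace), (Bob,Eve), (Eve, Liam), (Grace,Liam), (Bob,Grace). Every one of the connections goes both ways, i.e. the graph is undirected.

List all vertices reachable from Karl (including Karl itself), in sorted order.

Start at Karl.
Its neighbours: Grace.
Then their neighbours: Alice, Bob, Liam.
Then next layer: Eve.
Nothing further is reachable.

Alice, Bob, Eve, Grace, Karl, Liam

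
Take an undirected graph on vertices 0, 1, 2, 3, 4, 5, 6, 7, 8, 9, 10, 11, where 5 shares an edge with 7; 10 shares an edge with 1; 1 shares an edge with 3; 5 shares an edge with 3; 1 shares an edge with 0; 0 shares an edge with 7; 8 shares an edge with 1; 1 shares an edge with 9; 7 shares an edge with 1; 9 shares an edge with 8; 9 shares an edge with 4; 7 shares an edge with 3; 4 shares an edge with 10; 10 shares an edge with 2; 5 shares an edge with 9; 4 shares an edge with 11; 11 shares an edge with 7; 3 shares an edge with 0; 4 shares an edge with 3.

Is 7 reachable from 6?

6 has no edges, so nothing is reachable from it.

No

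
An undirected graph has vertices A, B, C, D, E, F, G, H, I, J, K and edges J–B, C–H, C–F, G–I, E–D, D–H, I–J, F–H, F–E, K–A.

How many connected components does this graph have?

3

From A: component {A, K}.
From B: component {B, G, I, J}.
From C: component {C, D, E, F, H}.
That's 3 components.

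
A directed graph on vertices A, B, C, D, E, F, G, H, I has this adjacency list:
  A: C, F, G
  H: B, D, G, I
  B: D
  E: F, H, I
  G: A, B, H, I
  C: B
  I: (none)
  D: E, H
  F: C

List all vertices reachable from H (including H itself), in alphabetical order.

Start at H.
Its neighbours: B, D, G, I.
Then their neighbours: A, E.
Then next layer: C, F.
Every vertex is now reached.

A, B, C, D, E, F, G, H, I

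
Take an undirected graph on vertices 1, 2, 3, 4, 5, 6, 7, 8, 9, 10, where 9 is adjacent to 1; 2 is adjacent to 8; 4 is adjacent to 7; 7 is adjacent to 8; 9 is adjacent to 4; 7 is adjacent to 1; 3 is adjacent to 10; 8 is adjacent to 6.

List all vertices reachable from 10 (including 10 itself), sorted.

3, 10

Start at 10.
Its neighbours: 3.
Nothing further is reachable.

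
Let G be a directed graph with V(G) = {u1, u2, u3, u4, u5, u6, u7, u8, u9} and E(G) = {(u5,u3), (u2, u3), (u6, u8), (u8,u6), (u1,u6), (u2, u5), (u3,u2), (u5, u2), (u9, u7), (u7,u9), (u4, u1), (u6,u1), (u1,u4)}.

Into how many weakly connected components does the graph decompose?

3

From u1: component {u1, u4, u6, u8}.
From u2: component {u2, u3, u5}.
From u7: component {u7, u9}.
That's 3 components.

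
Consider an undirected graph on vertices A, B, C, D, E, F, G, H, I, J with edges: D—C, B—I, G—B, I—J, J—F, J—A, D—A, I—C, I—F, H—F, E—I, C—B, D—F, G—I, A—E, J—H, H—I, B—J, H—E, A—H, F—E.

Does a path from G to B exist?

Explore from G.
Distance 1: reach B, I.
Found B.

Yes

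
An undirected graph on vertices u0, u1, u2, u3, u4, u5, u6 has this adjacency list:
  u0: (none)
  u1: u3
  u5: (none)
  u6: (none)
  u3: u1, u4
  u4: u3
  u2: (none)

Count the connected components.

From u0: component {u0}.
From u1: component {u1, u3, u4}.
From u2: component {u2}.
From u5: component {u5}.
From u6: component {u6}.
That's 5 components.

5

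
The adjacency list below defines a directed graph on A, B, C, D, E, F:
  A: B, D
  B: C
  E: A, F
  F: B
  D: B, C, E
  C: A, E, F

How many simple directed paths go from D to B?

D→B
D→C→A→B
D→C→E→A→B
D→C→E→F→B
D→C→F→B
D→E→A→B
D→E→F→B

7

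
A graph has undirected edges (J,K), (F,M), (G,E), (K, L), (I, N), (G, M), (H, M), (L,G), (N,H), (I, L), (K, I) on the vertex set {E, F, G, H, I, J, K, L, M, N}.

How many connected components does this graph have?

From E: component {E, F, G, H, I, J, K, L, M, N}.
That's 1 component.

1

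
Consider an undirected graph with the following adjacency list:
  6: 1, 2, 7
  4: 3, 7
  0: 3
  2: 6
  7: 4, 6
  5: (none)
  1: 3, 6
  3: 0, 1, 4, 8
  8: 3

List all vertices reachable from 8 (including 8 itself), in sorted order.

0, 1, 2, 3, 4, 6, 7, 8

Start at 8.
Its neighbours: 3.
Then their neighbours: 0, 1, 4.
Then next layer: 6, 7.
Then next layer: 2.
Nothing further is reachable.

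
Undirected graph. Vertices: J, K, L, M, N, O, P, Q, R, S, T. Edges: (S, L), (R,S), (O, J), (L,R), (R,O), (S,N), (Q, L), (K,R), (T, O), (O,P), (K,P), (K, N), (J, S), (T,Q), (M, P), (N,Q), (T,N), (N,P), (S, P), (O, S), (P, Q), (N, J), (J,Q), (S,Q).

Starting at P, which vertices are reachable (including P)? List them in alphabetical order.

Start at P.
Its neighbours: K, M, N, O, Q, S.
Then their neighbours: J, L, R, T.
Every vertex is now reached.

J, K, L, M, N, O, P, Q, R, S, T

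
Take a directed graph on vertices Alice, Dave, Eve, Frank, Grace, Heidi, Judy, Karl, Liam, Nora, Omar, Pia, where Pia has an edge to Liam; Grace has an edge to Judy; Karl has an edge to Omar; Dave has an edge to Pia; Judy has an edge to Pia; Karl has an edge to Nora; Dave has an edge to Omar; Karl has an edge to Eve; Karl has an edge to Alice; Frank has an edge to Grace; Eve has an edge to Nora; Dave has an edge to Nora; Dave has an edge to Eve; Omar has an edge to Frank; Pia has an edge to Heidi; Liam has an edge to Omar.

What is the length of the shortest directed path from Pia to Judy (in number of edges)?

5

Distance 0: Pia.
Distance 1: Heidi, Liam.
Distance 2: Omar.
Distance 3: Frank.
Distance 4: Grace.
Distance 5: Judy — contains Judy.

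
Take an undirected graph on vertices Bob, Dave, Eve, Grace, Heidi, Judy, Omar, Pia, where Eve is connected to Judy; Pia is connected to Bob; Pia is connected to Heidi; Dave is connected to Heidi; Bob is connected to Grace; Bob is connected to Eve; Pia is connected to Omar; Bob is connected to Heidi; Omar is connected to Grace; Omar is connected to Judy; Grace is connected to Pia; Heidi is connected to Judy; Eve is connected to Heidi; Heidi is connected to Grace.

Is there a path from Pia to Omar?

Explore from Pia.
Distance 1: reach Bob, Grace, Heidi, Omar.
Found Omar.

Yes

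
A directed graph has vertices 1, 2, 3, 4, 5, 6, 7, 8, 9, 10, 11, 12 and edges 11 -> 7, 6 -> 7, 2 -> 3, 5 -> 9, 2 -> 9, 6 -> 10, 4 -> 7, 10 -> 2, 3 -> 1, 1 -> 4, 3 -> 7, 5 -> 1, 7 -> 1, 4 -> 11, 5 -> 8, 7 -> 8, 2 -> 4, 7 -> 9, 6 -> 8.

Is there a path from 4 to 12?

Explore from 4.
Distance 1: reach 7, 11.
Distance 2: reach 1, 8, 9.
The search from 4 is exhausted; no directed path reaches 12.

No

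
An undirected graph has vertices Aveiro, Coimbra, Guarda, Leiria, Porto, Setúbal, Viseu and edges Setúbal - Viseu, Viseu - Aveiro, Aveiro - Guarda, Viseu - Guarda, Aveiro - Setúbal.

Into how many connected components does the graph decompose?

From Aveiro: component {Aveiro, Guarda, Setúbal, Viseu}.
From Coimbra: component {Coimbra}.
From Leiria: component {Leiria}.
From Porto: component {Porto}.
That's 4 components.

4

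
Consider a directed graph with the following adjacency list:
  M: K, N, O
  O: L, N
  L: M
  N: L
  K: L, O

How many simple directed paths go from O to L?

O→L
O→N→L

2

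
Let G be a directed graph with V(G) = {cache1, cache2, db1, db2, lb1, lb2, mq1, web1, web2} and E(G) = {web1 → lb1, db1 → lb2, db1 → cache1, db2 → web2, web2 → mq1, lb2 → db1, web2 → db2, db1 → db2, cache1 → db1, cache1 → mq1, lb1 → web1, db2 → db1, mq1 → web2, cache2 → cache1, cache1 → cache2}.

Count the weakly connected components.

From cache1: component {cache1, cache2, db1, db2, lb2, mq1, web2}.
From lb1: component {lb1, web1}.
That's 2 components.

2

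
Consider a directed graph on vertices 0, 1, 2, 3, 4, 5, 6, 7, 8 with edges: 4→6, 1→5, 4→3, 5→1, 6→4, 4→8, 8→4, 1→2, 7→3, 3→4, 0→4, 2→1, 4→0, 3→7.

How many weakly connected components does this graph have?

2

From 0: component {0, 3, 4, 6, 7, 8}.
From 1: component {1, 2, 5}.
That's 2 components.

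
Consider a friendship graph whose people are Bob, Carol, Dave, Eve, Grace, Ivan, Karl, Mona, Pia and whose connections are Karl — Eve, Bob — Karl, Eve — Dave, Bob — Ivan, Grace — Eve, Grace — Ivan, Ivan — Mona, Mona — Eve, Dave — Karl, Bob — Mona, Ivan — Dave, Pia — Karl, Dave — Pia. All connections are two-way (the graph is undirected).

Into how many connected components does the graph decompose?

2

From Bob: component {Bob, Dave, Eve, Grace, Ivan, Karl, Mona, Pia}.
From Carol: component {Carol}.
That's 2 components.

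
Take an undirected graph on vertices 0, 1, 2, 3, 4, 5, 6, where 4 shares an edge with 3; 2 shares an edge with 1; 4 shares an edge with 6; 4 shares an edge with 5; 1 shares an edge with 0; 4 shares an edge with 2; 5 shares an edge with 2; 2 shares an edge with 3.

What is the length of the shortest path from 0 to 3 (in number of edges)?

Distance 0: 0.
Distance 1: 1.
Distance 2: 2.
Distance 3: 3, 4, 5 — contains 3.

3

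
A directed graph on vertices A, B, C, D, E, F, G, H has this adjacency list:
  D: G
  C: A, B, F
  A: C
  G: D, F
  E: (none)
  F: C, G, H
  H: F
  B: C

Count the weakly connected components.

From A: component {A, B, C, D, F, G, H}.
From E: component {E}.
That's 2 components.

2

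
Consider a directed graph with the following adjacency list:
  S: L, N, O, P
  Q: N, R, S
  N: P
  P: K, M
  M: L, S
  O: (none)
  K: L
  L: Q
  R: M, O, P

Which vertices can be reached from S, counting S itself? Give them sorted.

K, L, M, N, O, P, Q, R, S

Start at S.
Its neighbours: L, N, O, P.
Then their neighbours: K, M, Q.
Then next layer: R.
Every vertex is now reached.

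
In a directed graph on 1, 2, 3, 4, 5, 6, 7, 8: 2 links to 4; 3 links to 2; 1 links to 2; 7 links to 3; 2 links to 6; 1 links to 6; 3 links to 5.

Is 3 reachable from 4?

4 has no outgoing edges, so nothing is reachable from it.

No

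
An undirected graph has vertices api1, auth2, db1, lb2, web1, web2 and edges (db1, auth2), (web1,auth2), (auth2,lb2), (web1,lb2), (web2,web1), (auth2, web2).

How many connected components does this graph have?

From api1: component {api1}.
From auth2: component {auth2, db1, lb2, web1, web2}.
That's 2 components.

2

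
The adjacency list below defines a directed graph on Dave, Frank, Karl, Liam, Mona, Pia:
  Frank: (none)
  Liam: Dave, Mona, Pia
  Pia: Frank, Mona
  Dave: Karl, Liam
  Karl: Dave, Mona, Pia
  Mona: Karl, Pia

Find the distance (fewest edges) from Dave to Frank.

Distance 0: Dave.
Distance 1: Karl, Liam.
Distance 2: Mona, Pia.
Distance 3: Frank — contains Frank.

3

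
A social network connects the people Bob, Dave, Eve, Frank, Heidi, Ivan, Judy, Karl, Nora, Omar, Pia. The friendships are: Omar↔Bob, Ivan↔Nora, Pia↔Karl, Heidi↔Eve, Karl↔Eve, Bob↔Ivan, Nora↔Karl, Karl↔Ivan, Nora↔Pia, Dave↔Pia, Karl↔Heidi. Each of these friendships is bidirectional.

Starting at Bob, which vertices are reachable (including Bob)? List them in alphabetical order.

Bob, Dave, Eve, Heidi, Ivan, Karl, Nora, Omar, Pia

Start at Bob.
Its neighbours: Ivan, Omar.
Then their neighbours: Karl, Nora.
Then next layer: Eve, Heidi, Pia.
Then next layer: Dave.
Nothing further is reachable.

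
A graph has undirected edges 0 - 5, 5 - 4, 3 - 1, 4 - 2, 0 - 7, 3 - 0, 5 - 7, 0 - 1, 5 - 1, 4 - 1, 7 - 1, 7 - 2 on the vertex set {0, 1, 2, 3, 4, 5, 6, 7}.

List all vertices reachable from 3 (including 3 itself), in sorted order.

Start at 3.
Its neighbours: 0, 1.
Then their neighbours: 4, 5, 7.
Then next layer: 2.
Nothing further is reachable.

0, 1, 2, 3, 4, 5, 7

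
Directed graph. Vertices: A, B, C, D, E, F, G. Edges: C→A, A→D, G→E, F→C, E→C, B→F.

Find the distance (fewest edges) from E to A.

Distance 0: E.
Distance 1: C.
Distance 2: A — contains A.

2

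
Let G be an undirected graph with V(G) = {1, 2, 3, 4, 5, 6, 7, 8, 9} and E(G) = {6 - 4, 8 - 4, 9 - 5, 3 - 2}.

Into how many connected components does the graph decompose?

5

From 1: component {1}.
From 2: component {2, 3}.
From 4: component {4, 6, 8}.
From 5: component {5, 9}.
From 7: component {7}.
That's 5 components.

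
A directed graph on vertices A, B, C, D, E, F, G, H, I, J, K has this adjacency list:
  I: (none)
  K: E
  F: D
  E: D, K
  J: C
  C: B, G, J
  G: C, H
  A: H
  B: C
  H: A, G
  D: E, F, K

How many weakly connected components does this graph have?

From A: component {A, B, C, G, H, J}.
From D: component {D, E, F, K}.
From I: component {I}.
That's 3 components.

3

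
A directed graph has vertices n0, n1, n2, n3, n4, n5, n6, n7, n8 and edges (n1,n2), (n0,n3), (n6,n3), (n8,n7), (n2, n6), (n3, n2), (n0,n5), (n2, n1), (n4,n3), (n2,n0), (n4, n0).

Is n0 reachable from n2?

Yes

Explore from n2.
Distance 1: reach n0, n1, n6.
Found n0.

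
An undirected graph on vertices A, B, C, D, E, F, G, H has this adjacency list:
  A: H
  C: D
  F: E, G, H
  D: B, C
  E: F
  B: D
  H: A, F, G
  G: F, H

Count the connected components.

2

From A: component {A, E, F, G, H}.
From B: component {B, C, D}.
That's 2 components.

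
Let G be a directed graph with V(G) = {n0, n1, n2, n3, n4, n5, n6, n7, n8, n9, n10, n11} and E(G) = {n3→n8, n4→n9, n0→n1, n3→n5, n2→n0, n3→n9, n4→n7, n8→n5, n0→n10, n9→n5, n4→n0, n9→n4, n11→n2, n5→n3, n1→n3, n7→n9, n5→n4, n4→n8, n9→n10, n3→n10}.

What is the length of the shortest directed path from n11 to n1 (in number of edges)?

Distance 0: n11.
Distance 1: n2.
Distance 2: n0.
Distance 3: n1, n10 — contains n1.

3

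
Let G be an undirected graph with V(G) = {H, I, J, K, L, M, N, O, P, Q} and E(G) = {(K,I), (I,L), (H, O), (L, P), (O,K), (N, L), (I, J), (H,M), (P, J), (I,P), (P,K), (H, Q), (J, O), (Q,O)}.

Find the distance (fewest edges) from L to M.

Distance 0: L.
Distance 1: I, N, P.
Distance 2: J, K.
Distance 3: O.
Distance 4: H, Q.
Distance 5: M — contains M.

5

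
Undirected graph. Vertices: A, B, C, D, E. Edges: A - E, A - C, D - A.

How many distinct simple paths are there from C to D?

1

C–A–D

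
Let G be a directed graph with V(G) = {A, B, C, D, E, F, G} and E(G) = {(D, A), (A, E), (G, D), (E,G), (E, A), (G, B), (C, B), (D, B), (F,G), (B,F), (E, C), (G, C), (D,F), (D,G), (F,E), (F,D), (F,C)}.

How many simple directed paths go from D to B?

12

D→A→E→C→B
D→A→E→G→B
D→A→E→G→C→B
D→B
D→F→C→B
D→F→E→C→B
D→F→E→G→B
D→F→E→G→C→B
D→F→G→B
D→F→G→C→B
D→G→B
D→G→C→B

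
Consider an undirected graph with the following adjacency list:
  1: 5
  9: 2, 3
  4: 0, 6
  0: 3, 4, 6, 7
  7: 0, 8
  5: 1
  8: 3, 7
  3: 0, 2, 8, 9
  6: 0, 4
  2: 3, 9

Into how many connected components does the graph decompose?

From 0: component {0, 2, 3, 4, 6, 7, 8, 9}.
From 1: component {1, 5}.
That's 2 components.

2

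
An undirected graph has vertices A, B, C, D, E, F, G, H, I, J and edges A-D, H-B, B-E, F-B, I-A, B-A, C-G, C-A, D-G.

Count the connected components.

From A: component {A, B, C, D, E, F, G, H, I}.
From J: component {J}.
That's 2 components.

2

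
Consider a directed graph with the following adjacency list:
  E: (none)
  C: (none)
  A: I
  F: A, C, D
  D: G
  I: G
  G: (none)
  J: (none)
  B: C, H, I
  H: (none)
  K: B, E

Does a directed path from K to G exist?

Yes

Explore from K.
Distance 1: reach B, E.
Distance 2: reach C, H, I.
Distance 3: reach G.
Found G.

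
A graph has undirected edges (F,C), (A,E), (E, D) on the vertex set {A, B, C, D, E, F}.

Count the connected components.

3

From A: component {A, D, E}.
From B: component {B}.
From C: component {C, F}.
That's 3 components.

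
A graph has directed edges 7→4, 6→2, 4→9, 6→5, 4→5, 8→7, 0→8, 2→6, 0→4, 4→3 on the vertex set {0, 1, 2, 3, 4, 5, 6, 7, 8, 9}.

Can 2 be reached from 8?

Explore from 8.
Distance 1: reach 7.
Distance 2: reach 4.
Distance 3: reach 3, 5, 9.
The search from 8 is exhausted; no directed path reaches 2.

No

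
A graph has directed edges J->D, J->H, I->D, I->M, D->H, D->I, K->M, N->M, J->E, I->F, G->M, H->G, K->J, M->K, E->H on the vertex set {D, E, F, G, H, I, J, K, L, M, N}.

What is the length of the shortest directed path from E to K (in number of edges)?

Distance 0: E.
Distance 1: H.
Distance 2: G.
Distance 3: M.
Distance 4: K — contains K.

4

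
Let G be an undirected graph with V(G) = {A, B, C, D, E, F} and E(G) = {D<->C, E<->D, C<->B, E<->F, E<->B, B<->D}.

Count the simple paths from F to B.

F–E–B
F–E–D–B
F–E–D–C–B

3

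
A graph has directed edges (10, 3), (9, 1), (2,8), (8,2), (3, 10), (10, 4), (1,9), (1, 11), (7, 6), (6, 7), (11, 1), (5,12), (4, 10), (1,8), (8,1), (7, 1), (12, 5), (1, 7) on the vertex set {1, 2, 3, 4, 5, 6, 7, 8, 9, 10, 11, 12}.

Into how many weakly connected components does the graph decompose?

3

From 1: component {1, 2, 6, 7, 8, 9, 11}.
From 3: component {3, 4, 10}.
From 5: component {5, 12}.
That's 3 components.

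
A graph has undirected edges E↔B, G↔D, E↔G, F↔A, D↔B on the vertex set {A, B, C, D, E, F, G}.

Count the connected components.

From A: component {A, F}.
From B: component {B, D, E, G}.
From C: component {C}.
That's 3 components.

3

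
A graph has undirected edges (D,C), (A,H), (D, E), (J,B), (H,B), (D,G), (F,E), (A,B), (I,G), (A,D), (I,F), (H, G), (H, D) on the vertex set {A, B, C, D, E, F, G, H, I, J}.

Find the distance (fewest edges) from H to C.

Distance 0: H.
Distance 1: A, B, D, G.
Distance 2: C, E, I, J — contains C.

2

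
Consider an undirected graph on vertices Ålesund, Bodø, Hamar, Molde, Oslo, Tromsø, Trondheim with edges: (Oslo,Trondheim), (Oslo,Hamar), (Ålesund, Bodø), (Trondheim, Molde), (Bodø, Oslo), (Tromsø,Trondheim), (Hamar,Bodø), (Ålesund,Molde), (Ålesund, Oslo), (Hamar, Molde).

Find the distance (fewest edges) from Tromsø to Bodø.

Distance 0: Tromsø.
Distance 1: Trondheim.
Distance 2: Molde, Oslo.
Distance 3: Ålesund, Bodø, Hamar — contains Bodø.

3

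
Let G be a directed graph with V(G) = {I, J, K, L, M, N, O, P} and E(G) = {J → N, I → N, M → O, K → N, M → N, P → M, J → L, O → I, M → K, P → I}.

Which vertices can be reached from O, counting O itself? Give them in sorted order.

I, N, O

Start at O.
Its neighbours: I.
Then their neighbours: N.
Nothing further is reachable.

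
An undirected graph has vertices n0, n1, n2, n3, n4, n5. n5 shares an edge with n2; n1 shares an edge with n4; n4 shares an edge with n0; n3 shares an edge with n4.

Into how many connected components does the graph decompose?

2

From n0: component {n0, n1, n3, n4}.
From n2: component {n2, n5}.
That's 2 components.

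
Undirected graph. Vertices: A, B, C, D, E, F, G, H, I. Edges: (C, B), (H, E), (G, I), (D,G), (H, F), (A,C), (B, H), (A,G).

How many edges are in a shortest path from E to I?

Distance 0: E.
Distance 1: H.
Distance 2: B, F.
Distance 3: C.
Distance 4: A.
Distance 5: G.
Distance 6: D, I — contains I.

6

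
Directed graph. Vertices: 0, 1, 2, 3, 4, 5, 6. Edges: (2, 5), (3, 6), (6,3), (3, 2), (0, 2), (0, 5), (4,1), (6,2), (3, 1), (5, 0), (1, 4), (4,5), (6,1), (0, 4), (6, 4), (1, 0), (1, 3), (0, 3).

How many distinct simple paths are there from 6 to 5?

6→1→0→2→5
6→1→0→3→2→5
6→1→0→4→5
6→1→0→5
6→1→3→2→5
6→1→4→5
6→2→5
6→3→1→0→2→5
... and 9 more.

17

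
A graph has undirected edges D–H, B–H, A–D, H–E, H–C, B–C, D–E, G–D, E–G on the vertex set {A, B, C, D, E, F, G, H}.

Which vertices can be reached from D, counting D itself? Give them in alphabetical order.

A, B, C, D, E, G, H

Start at D.
Its neighbours: A, E, G, H.
Then their neighbours: B, C.
Nothing further is reachable.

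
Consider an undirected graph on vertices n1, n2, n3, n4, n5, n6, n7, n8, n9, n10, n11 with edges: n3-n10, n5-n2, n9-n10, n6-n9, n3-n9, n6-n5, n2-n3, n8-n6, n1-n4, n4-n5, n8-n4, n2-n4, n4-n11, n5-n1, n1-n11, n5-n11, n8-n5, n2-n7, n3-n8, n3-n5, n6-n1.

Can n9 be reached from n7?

Explore from n7.
Distance 1: reach n2.
Distance 2: reach n3, n4, n5.
Distance 3: reach n1, n6, n8, n9, n10, n11.
Found n9.

Yes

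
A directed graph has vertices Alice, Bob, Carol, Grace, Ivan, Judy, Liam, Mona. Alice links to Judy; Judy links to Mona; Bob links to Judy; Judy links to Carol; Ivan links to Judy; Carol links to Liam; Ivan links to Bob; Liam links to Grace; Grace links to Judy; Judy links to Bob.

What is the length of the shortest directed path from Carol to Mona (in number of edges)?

Distance 0: Carol.
Distance 1: Liam.
Distance 2: Grace.
Distance 3: Judy.
Distance 4: Bob, Mona — contains Mona.

4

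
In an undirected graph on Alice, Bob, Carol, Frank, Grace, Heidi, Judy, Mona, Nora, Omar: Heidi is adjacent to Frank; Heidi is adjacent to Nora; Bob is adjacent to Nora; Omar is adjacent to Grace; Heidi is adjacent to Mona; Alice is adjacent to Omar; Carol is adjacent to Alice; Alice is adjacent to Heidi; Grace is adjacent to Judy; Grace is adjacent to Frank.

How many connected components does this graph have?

1

From Alice: component {Alice, Bob, Carol, Frank, Grace, Heidi, Judy, Mona, Nora, Omar}.
That's 1 component.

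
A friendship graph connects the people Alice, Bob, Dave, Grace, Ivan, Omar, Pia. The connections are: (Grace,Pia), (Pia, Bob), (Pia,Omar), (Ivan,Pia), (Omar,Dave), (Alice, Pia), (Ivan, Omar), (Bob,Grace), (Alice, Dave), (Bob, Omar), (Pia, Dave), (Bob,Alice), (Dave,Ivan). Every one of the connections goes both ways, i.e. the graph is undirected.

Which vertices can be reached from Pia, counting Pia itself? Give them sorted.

Alice, Bob, Dave, Grace, Ivan, Omar, Pia

Start at Pia.
Its neighbours: Alice, Bob, Dave, Grace, Ivan, Omar.
Every vertex is now reached.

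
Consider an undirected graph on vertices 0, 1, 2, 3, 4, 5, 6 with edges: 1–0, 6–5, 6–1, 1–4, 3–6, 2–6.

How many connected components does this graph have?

From 0: component {0, 1, 2, 3, 4, 5, 6}.
That's 1 component.

1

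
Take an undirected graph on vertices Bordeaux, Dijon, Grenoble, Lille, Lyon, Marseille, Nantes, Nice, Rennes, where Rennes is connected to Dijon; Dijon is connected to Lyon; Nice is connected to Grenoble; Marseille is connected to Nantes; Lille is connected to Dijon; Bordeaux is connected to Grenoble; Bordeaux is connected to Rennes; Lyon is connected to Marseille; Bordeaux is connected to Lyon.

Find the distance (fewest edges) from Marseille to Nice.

4

Distance 0: Marseille.
Distance 1: Lyon, Nantes.
Distance 2: Bordeaux, Dijon.
Distance 3: Grenoble, Lille, Rennes.
Distance 4: Nice — contains Nice.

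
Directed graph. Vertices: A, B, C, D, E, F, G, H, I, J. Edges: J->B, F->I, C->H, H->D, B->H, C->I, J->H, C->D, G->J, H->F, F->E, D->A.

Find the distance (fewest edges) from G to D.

Distance 0: G.
Distance 1: J.
Distance 2: B, H.
Distance 3: D, F — contains D.

3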